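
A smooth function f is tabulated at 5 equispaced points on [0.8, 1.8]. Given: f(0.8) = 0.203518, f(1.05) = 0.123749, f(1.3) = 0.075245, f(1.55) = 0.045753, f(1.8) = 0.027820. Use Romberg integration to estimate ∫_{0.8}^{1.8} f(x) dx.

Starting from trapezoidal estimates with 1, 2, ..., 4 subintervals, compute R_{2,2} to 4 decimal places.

R_{0,0} (trapezoid, 1 panel, h=1.0000): 0.115669
R_{1,0} (trapezoid, 2 panels, h=0.5000): 0.095457
R_{2,0} (trapezoid, 4 panels, h=0.2500): 0.090104
R_{1,1} = 0.095457 + (0.095457 − 0.115669)/3 = 0.088720
R_{2,1} = 0.090104 + (0.090104 − 0.095457)/3 = 0.088320
R_{2,2} = 0.088320 + (0.088320 − 0.088720)/15 = 0.088293

0.0883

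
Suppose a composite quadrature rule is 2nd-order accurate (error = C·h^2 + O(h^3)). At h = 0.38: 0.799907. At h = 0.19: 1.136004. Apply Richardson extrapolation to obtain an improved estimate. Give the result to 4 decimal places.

Extrapolated value = (4·A(h/2) − A(h)) / (4 − 1)
= (4·1.136004 − 0.799907) / 3
= 3.744109 / 3 = 1.248036

1.2480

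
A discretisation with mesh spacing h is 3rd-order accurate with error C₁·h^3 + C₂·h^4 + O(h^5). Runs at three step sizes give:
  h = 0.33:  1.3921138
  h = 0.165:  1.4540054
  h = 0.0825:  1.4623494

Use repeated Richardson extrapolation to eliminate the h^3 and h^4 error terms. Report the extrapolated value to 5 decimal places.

1.46359

First eliminate the h^3 term (factor 2^3 = 8):
  B₁ = (8·1.4540054 − 1.3921138)/7 = 1.4628471
  B₂ = (8·1.4623494 − 1.4540054)/7 = 1.4635414
Then eliminate the h^4 term (factor 2^4 = 16):
  (16·1.4635414 − 1.4628471)/15 = 1.4635877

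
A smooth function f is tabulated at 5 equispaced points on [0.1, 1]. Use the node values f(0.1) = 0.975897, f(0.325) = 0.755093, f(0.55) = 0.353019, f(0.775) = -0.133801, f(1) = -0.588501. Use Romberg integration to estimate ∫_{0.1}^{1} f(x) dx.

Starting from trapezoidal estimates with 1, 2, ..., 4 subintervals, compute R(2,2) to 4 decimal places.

R(0,0) (trapezoid, 1 panel, h=0.9000): 0.174328
R(1,0) (trapezoid, 2 panels, h=0.4500): 0.246023
R(2,0) (trapezoid, 4 panels, h=0.2250): 0.262802
R(1,1) = 0.246023 + (0.246023 − 0.174328)/3 = 0.269921
R(2,1) = 0.262802 + (0.262802 − 0.246023)/3 = 0.268395
R(2,2) = 0.268395 + (0.268395 − 0.269921)/15 = 0.268293

0.2683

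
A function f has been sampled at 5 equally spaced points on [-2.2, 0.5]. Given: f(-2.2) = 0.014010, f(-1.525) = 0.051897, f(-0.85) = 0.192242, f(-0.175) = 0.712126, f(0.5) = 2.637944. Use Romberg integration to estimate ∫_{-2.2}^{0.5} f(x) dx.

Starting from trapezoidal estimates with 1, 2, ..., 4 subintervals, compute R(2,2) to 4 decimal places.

1.3596

R(0,0) (trapezoid, 1 panel, h=2.7000): 3.580138
R(1,0) (trapezoid, 2 panels, h=1.3500): 2.049596
R(2,0) (trapezoid, 4 panels, h=0.6750): 1.540513
R(1,1) = 2.049596 + (2.049596 − 3.580138)/3 = 1.539415
R(2,1) = 1.540513 + (1.540513 − 2.049596)/3 = 1.370819
R(2,2) = 1.370819 + (1.370819 − 1.539415)/15 = 1.359579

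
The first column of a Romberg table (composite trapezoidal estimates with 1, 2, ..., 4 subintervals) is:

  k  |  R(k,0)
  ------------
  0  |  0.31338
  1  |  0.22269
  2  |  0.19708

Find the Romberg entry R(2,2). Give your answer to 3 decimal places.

R(1,1) = 0.22269 + (0.22269 − 0.31338)/3 = 0.19246
R(2,1) = 0.19708 + (0.19708 − 0.22269)/3 = 0.18854
R(2,2) = 0.18854 + (0.18854 − 0.19246)/15 = 0.18828
(Column j=1 coincides with Simpson's rule on the same nodes.)

0.188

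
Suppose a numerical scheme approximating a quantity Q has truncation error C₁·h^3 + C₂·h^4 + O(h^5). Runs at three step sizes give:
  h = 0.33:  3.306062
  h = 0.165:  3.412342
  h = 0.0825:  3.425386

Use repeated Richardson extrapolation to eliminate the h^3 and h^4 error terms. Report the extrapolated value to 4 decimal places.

3.4272

First eliminate the h^3 term (factor 2^3 = 8):
  B₁ = (8·3.412342 − 3.306062)/7 = 3.427525
  B₂ = (8·3.425386 − 3.412342)/7 = 3.427249
Then eliminate the h^4 term (factor 2^4 = 16):
  (16·3.427249 − 3.427525)/15 = 3.427231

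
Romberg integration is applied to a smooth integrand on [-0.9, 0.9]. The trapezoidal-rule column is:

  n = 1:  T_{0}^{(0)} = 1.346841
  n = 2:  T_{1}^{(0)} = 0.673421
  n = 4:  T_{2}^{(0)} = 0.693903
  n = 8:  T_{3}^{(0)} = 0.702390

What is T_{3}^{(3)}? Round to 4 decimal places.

T_{1}^{(1)} = 0.673421 + (0.673421 − 1.346841)/3 = 0.448948
T_{2}^{(1)} = 0.693903 + (0.693903 − 0.673421)/3 = 0.700730
T_{3}^{(1)} = (4·0.702390 − 0.693903) / 3 = 0.705219
T_{2}^{(2)} = 0.700730 + (0.700730 − 0.448948)/15 = 0.717515
T_{3}^{(2)} = 0.705219 + (0.705219 − 0.700730)/15 = 0.705518
T_{3}^{(3)} = (64·0.705518 − 0.717515) / 63 = 0.705328
(Column j=1 coincides with Simpson's rule on the same nodes.)

0.7053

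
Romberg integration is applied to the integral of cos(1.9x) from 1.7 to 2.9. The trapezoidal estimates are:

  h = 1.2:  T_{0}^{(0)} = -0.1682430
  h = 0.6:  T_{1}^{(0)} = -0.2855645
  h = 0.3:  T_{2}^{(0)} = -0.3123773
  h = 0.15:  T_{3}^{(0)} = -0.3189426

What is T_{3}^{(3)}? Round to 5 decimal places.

-0.32112

T_{1}^{(1)} = -0.2855645 + (-0.2855645 − (-0.1682430))/3 = -0.3246717
T_{2}^{(1)} = (4·(-0.3123773) − (-0.2855645)) / 3 = -0.3213149
T_{3}^{(1)} = -0.3189426 + (-0.3189426 − (-0.3123773))/3 = -0.3211310
T_{2}^{(2)} = (16·(-0.3213149) − (-0.3246717)) / 15 = -0.3210911
T_{3}^{(2)} = (16·(-0.3211310) − (-0.3213149)) / 15 = -0.3211187
T_{3}^{(3)} = (64·(-0.3211187) − (-0.3210911)) / 63 = -0.3211191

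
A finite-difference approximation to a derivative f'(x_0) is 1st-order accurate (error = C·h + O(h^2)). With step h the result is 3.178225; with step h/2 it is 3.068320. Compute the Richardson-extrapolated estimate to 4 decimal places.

2.9584

Extrapolated value = (2·A(h/2) − A(h)) / (2 − 1)
= (2·3.068320 − 3.178225) / 1
= 2.958415 / 1 = 2.958415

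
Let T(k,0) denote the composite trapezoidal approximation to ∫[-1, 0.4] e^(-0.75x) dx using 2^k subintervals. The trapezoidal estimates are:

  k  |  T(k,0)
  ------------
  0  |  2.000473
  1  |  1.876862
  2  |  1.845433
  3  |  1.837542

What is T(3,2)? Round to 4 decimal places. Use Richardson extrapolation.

T(2,1) = (4·1.845433 − 1.876862) / 3 = 1.834957
T(3,1) = (4·1.837542 − 1.845433) / 3 = 1.834912
T(3,2) = 1.834912 + (1.834912 − 1.834957)/15 = 1.834909

1.8349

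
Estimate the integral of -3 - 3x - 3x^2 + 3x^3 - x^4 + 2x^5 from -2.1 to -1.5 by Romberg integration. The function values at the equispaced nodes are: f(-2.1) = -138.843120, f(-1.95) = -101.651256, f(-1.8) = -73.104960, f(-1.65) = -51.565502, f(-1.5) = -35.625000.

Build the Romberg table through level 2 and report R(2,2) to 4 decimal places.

-46.6765

R(0,0) (trapezoid, 1 panel, h=0.6000): -52.340436
R(1,0) (trapezoid, 2 panels, h=0.3000): -48.101706
R(2,0) (trapezoid, 4 panels, h=0.1500): -47.033367
R(1,1) = -48.101706 + (-48.101706 − (-52.340436))/3 = -46.688796
R(2,1) = -47.033367 + (-47.033367 − (-48.101706))/3 = -46.677254
R(2,2) = -46.677254 + (-46.677254 − (-46.688796))/15 = -46.676485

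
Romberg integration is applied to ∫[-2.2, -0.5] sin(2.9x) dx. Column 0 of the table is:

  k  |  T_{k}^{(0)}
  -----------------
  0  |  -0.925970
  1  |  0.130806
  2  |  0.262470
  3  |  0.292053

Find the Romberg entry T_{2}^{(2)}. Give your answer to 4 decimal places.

Richardson extrapolation on the trapezoidal column (denominator 4−1=3):
T_{1}^{(1)} = (4·0.130806 − (-0.925970)) / 3 = 0.483065
T_{2}^{(1)} = (4·0.262470 − 0.130806) / 3 = 0.306358
T_{2}^{(2)} = 0.306358 + (0.306358 − 0.483065)/15 = 0.294578

0.2946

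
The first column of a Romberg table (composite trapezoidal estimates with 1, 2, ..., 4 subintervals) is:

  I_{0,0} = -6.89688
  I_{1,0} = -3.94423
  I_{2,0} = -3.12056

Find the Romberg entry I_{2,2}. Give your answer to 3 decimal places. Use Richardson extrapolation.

I_{1,1} = (4·(-3.94423) − (-6.89688)) / 3 = -2.96001
I_{2,1} = -3.12056 + (-3.12056 − (-3.94423))/3 = -2.84600
I_{2,2} = (16·(-2.84600) − (-2.96001)) / 15 = -2.83840
(Column j=1 coincides with Simpson's rule on the same nodes.)

-2.838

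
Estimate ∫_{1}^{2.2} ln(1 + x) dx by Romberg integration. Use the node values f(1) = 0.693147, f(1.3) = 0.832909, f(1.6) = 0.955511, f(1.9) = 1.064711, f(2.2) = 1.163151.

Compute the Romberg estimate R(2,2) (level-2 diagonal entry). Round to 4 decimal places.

1.1358

R(0,0) (trapezoid, 1 panel, h=1.2000): 1.113779
R(1,0) (trapezoid, 2 panels, h=0.6000): 1.130196
R(2,0) (trapezoid, 4 panels, h=0.3000): 1.134384
R(1,1) = 1.130196 + (1.130196 − 1.113779)/3 = 1.135668
R(2,1) = 1.134384 + (1.134384 − 1.130196)/3 = 1.135780
R(2,2) = 1.135780 + (1.135780 − 1.135668)/15 = 1.135787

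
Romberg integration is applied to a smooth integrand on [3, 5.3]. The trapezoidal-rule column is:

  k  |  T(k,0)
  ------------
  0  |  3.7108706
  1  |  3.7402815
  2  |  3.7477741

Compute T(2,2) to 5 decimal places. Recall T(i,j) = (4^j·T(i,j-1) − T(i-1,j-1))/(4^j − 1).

T(1,1) = 3.7402815 + (3.7402815 − 3.7108706)/3 = 3.7500851
T(2,1) = (4·3.7477741 − 3.7402815) / 3 = 3.7502716
T(2,2) = 3.7502716 + (3.7502716 − 3.7500851)/15 = 3.7502840

3.75028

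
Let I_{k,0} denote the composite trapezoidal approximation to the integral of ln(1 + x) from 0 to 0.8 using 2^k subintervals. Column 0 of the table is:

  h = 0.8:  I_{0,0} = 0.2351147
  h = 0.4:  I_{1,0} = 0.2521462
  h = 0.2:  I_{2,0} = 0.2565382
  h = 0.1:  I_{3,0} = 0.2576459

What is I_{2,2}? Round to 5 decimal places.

0.25801

Richardson extrapolation on the trapezoidal column (denominator 4−1=3):
I_{1,1} = (4·0.2521462 − 0.2351147) / 3 = 0.2578234
I_{2,1} = (4·0.2565382 − 0.2521462) / 3 = 0.2580022
I_{2,2} = (16·0.2580022 − 0.2578234) / 15 = 0.2580141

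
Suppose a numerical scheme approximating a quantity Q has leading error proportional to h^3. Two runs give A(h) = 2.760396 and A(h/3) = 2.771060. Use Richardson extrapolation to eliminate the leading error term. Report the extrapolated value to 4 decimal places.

The leading error scales as h^3; refining by a factor of 3 reduces it by 3^3 = 27.
Extrapolated value = (27·A(h/3) − A(h)) / (27 − 1)
= (27·2.771060 − 2.760396) / 26
= 72.058224 / 26 = 2.771470

2.7715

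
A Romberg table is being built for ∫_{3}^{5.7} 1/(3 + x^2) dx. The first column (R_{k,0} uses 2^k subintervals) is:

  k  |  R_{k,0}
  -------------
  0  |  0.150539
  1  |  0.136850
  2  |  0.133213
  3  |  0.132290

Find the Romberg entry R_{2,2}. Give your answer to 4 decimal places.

0.1320

Richardson extrapolation on the trapezoidal column (denominator 4−1=3):
R_{1,1} = (4·0.136850 − 0.150539) / 3 = 0.132287
R_{2,1} = (4·0.133213 − 0.136850) / 3 = 0.132001
R_{2,2} = (16·0.132001 − 0.132287) / 15 = 0.131982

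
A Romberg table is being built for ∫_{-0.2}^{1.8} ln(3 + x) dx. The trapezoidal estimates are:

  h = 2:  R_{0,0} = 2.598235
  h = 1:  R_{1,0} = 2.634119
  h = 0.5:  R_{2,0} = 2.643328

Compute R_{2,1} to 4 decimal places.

2.6464

Richardson extrapolation on the trapezoidal column (denominator 4−1=3):
R_{2,1} = (4·2.643328 − 2.634119) / 3 = 2.646398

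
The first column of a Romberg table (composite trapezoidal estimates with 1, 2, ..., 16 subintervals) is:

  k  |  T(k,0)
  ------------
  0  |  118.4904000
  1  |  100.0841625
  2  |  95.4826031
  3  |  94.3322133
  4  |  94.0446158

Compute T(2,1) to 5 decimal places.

93.94875

Richardson extrapolation on the trapezoidal column (denominator 4−1=3):
T(2,1) = 95.4826031 + (95.4826031 − 100.0841625)/3 = 93.9487500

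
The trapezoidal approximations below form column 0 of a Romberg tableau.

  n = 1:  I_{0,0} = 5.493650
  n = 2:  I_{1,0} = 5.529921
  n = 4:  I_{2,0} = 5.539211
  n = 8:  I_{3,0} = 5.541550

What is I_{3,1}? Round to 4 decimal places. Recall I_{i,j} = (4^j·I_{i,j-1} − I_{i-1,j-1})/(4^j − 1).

Richardson extrapolation on the trapezoidal column (denominator 4−1=3):
I_{3,1} = 5.541550 + (5.541550 − 5.539211)/3 = 5.542330

5.5423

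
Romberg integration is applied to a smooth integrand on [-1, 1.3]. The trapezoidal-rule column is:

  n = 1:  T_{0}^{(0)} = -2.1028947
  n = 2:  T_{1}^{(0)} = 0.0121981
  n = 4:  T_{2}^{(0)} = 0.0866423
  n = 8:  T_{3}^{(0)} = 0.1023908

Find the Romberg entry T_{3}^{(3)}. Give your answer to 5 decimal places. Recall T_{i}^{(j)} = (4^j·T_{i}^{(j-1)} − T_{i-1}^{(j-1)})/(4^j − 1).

Richardson extrapolation on the trapezoidal column (denominator 4−1=3):
T_{1}^{(1)} = 0.0121981 + (0.0121981 − (-2.1028947))/3 = 0.7172290
T_{2}^{(1)} = 0.0866423 + (0.0866423 − 0.0121981)/3 = 0.1114570
T_{3}^{(1)} = (4·0.1023908 − 0.0866423) / 3 = 0.1076403
T_{2}^{(2)} = 0.1114570 + (0.1114570 − 0.7172290)/15 = 0.0710722
T_{3}^{(2)} = (16·0.1076403 − 0.1114570) / 15 = 0.1073859
T_{3}^{(3)} = (64·0.1073859 − 0.0710722) / 63 = 0.1079623
(Column j=1 coincides with Simpson's rule on the same nodes.)

0.10796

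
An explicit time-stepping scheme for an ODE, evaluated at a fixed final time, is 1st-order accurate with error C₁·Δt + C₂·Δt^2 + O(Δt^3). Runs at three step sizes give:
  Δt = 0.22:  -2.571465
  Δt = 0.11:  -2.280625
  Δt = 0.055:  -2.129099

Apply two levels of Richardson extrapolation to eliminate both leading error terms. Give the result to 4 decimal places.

-1.9735

First eliminate the Δt term (factor 2^1 = 2):
  B₁ = (2·(-2.280625) − (-2.571465))/1 = -1.989785
  B₂ = (2·(-2.129099) − (-2.280625))/1 = -1.977573
Then eliminate the Δt^2 term (factor 2^2 = 4):
  (4·(-1.977573) − (-1.989785))/3 = -1.973502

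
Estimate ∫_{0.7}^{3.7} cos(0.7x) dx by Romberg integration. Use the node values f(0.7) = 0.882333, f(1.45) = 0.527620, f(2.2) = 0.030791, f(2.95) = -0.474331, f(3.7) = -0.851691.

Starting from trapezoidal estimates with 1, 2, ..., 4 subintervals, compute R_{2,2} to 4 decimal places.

0.0763

R_{0,0} (trapezoid, 1 panel, h=3.0000): 0.045963
R_{1,0} (trapezoid, 2 panels, h=1.5000): 0.069168
R_{2,0} (trapezoid, 4 panels, h=0.7500): 0.074551
R_{1,1} = 0.069168 + (0.069168 − 0.045963)/3 = 0.076903
R_{2,1} = 0.074551 + (0.074551 − 0.069168)/3 = 0.076345
R_{2,2} = 0.076345 + (0.076345 − 0.076903)/15 = 0.076308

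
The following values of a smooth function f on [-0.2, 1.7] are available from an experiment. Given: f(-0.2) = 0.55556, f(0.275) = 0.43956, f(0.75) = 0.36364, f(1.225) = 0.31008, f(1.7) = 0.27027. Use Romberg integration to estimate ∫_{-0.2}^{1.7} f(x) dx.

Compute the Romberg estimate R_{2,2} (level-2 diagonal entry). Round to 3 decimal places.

0.721

R_{0,0} (trapezoid, 1 panel, h=1.9000): 0.78454
R_{1,0} (trapezoid, 2 panels, h=0.9500): 0.73773
R_{2,0} (trapezoid, 4 panels, h=0.4750): 0.72494
R_{1,1} = 0.73773 + (0.73773 − 0.78454)/3 = 0.72213
R_{2,1} = 0.72494 + (0.72494 − 0.73773)/3 = 0.72068
R_{2,2} = 0.72068 + (0.72068 − 0.72213)/15 = 0.72058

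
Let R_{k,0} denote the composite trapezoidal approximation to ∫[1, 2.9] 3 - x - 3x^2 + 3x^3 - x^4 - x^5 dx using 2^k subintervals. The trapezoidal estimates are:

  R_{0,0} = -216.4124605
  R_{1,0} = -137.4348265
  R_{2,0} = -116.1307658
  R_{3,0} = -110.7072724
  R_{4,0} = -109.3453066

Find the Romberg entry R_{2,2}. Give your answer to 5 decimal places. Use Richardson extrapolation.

R_{1,1} = -137.4348265 + (-137.4348265 − (-216.4124605))/3 = -111.1089485
R_{2,1} = (4·(-116.1307658) − (-137.4348265)) / 3 = -109.0294122
R_{2,2} = -109.0294122 + (-109.0294122 − (-111.1089485))/15 = -108.8907764
(Column j=1 coincides with Simpson's rule on the same nodes.)

-108.89078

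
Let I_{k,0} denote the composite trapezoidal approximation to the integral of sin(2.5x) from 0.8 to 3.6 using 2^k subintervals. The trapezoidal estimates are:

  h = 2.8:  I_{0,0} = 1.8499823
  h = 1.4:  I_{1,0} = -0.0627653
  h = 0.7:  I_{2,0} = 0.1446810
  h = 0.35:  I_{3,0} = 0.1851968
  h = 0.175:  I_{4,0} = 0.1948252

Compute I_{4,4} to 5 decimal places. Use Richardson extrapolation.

Richardson extrapolation on the trapezoidal column (denominator 4−1=3):
I_{1,1} = (4·(-0.0627653) − 1.8499823) / 3 = -0.7003478
I_{2,1} = (4·0.1446810 − (-0.0627653)) / 3 = 0.2138298
I_{3,1} = 0.1851968 + (0.1851968 − 0.1446810)/3 = 0.1987021
I_{4,1} = (4·0.1948252 − 0.1851968) / 3 = 0.1980347
I_{2,2} = 0.2138298 + (0.2138298 − (-0.7003478))/15 = 0.2747750
I_{3,2} = (16·0.1987021 − 0.2138298) / 15 = 0.1976936
I_{4,2} = (16·0.1980347 − 0.1987021) / 15 = 0.1979902
I_{3,3} = (64·0.1976936 − 0.2747750) / 63 = 0.1964701
I_{4,3} = (64·0.1979902 − 0.1976936) / 63 = 0.1979949
I_{4,4} = (256·0.1979949 − 0.1964701) / 255 = 0.1980009

0.19800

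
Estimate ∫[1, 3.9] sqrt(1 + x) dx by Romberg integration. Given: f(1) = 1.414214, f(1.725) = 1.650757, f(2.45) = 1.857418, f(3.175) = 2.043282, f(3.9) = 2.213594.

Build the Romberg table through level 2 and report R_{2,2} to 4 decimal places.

5.3454

R_{0,0} (trapezoid, 1 panel, h=2.9000): 5.260322
R_{1,0} (trapezoid, 2 panels, h=1.4500): 5.323417
R_{2,0} (trapezoid, 4 panels, h=0.7250): 5.339887
R_{1,1} = 5.323417 + (5.323417 − 5.260322)/3 = 5.344449
R_{2,1} = 5.339887 + (5.339887 − 5.323417)/3 = 5.345377
R_{2,2} = 5.345377 + (5.345377 − 5.344449)/15 = 5.345439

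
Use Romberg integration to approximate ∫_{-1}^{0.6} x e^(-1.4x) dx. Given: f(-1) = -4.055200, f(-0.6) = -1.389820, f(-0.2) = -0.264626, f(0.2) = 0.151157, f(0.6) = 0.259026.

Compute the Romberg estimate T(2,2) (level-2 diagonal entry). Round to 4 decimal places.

T(0,0) (trapezoid, 1 panel, h=1.6000): -3.036939
T(1,0) (trapezoid, 2 panels, h=0.8000): -1.730170
T(2,0) (trapezoid, 4 panels, h=0.4000): -1.360550
T(1,1) = -1.730170 + (-1.730170 − (-3.036939))/3 = -1.294580
T(2,1) = -1.360550 + (-1.360550 − (-1.730170))/3 = -1.237343
T(2,2) = -1.237343 + (-1.237343 − (-1.294580))/15 = -1.233527

-1.2335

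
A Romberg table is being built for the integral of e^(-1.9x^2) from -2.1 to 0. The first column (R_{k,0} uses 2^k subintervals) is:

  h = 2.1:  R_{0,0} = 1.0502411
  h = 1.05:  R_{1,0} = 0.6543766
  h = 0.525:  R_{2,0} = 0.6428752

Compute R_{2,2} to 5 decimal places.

Richardson extrapolation on the trapezoidal column (denominator 4−1=3):
R_{1,1} = (4·0.6543766 − 1.0502411) / 3 = 0.5224218
R_{2,1} = (4·0.6428752 − 0.6543766) / 3 = 0.6390414
R_{2,2} = (16·0.6390414 − 0.5224218) / 15 = 0.6468160

0.64682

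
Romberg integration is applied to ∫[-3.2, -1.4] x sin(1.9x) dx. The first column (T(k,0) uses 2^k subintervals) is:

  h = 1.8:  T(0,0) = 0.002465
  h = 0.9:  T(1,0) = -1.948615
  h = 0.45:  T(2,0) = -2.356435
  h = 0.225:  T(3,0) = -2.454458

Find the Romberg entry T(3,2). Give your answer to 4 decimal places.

Richardson extrapolation on the trapezoidal column (denominator 4−1=3):
T(2,1) = (4·(-2.356435) − (-1.948615)) / 3 = -2.492375
T(3,1) = -2.454458 + (-2.454458 − (-2.356435))/3 = -2.487132
T(3,2) = (16·(-2.487132) − (-2.492375)) / 15 = -2.486782
(Column j=1 coincides with Simpson's rule on the same nodes.)

-2.4868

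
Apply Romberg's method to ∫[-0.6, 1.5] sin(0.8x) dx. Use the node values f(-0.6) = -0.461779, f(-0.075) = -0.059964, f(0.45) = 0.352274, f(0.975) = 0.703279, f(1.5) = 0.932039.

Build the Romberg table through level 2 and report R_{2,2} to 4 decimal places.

0.6558

R_{0,0} (trapezoid, 1 panel, h=2.1000): 0.493773
R_{1,0} (trapezoid, 2 panels, h=1.0500): 0.616774
R_{2,0} (trapezoid, 4 panels, h=0.5250): 0.646127
R_{1,1} = 0.616774 + (0.616774 − 0.493773)/3 = 0.657774
R_{2,1} = 0.646127 + (0.646127 − 0.616774)/3 = 0.655911
R_{2,2} = 0.655911 + (0.655911 − 0.657774)/15 = 0.655787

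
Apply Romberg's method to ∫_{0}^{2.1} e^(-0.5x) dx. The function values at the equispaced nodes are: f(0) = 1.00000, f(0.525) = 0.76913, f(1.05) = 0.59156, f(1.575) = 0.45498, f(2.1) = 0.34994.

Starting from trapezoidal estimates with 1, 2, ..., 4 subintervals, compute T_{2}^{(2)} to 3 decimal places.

T_{0}^{(0)} (trapezoid, 1 panel, h=2.1000): 1.41744
T_{1}^{(0)} (trapezoid, 2 panels, h=1.0500): 1.32986
T_{2}^{(0)} (trapezoid, 4 panels, h=0.5250): 1.30759
T_{1}^{(1)} = 1.32986 + (1.32986 − 1.41744)/3 = 1.30067
T_{2}^{(1)} = 1.30759 + (1.30759 − 1.32986)/3 = 1.30017
T_{2}^{(2)} = 1.30017 + (1.30017 − 1.30067)/15 = 1.30014

1.300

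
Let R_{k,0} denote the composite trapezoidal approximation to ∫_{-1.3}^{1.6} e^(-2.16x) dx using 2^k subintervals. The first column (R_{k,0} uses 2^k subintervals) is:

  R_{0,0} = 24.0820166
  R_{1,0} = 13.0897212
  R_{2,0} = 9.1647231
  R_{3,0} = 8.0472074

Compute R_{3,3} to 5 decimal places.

7.66117

R_{1,1} = 13.0897212 + (13.0897212 − 24.0820166)/3 = 9.4256227
R_{2,1} = 9.1647231 + (9.1647231 − 13.0897212)/3 = 7.8563904
R_{3,1} = (4·8.0472074 − 9.1647231) / 3 = 7.6747022
R_{2,2} = 7.8563904 + (7.8563904 − 9.4256227)/15 = 7.7517749
R_{3,2} = (16·7.6747022 − 7.8563904) / 15 = 7.6625897
R_{3,3} = (64·7.6625897 − 7.7517749) / 63 = 7.6611741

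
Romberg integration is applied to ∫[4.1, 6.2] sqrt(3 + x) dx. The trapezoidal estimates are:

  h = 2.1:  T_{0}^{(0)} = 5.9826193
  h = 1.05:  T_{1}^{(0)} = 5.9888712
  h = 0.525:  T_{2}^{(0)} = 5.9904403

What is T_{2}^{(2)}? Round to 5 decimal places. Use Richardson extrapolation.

5.99096

Richardson extrapolation on the trapezoidal column (denominator 4−1=3):
T_{1}^{(1)} = 5.9888712 + (5.9888712 − 5.9826193)/3 = 5.9909552
T_{2}^{(1)} = (4·5.9904403 − 5.9888712) / 3 = 5.9909633
T_{2}^{(2)} = 5.9909633 + (5.9909633 − 5.9909552)/15 = 5.9909638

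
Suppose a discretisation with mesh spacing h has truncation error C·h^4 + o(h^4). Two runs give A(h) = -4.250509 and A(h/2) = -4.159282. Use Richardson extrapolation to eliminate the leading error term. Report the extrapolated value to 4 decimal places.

-4.1532

The leading error scales as h^4; refining by a factor of 2 reduces it by 2^4 = 16.
Extrapolated value = (16·A(h/2) − A(h)) / (16 − 1)
= (16·(-4.159282) − (-4.250509)) / 15
= -62.298003 / 15 = -4.153200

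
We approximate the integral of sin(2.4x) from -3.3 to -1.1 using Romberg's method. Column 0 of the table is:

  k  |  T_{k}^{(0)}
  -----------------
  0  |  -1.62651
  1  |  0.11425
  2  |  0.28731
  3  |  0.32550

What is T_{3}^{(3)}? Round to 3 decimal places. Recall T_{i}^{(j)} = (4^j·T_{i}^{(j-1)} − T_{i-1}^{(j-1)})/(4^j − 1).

0.338

T_{1}^{(1)} = 0.11425 + (0.11425 − (-1.62651))/3 = 0.69450
T_{2}^{(1)} = (4·0.28731 − 0.11425) / 3 = 0.34500
T_{3}^{(1)} = 0.32550 + (0.32550 − 0.28731)/3 = 0.33823
T_{2}^{(2)} = 0.34500 + (0.34500 − 0.69450)/15 = 0.32170
T_{3}^{(2)} = 0.33823 + (0.33823 − 0.34500)/15 = 0.33778
T_{3}^{(3)} = 0.33778 + (0.33778 − 0.32170)/63 = 0.33804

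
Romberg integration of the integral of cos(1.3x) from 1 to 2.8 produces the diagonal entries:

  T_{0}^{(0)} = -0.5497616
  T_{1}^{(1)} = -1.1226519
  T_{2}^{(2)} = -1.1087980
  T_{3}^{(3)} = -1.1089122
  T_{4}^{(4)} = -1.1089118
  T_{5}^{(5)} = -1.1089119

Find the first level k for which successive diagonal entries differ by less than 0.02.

|T_{1}^{(1)} − T_{0}^{(0)}| = 0.5728903 ≥ 0.02
|T_{2}^{(2)} − T_{1}^{(1)}| = 0.0138539 < 0.02

k = 2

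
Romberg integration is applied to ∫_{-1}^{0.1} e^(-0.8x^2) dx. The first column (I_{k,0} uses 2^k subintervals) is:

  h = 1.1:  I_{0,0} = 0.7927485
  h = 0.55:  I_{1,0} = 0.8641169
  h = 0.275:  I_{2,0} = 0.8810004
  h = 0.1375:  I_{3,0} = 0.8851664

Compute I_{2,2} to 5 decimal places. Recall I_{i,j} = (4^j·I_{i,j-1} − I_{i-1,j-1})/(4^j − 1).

I_{1,1} = 0.8641169 + (0.8641169 − 0.7927485)/3 = 0.8879064
I_{2,1} = 0.8810004 + (0.8810004 − 0.8641169)/3 = 0.8866282
I_{2,2} = (16·0.8866282 − 0.8879064) / 15 = 0.8865430

0.88654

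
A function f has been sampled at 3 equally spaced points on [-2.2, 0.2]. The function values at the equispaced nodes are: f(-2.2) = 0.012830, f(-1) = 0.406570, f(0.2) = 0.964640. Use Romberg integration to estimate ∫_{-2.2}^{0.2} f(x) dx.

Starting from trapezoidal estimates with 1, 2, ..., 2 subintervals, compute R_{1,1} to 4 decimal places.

1.0415

R_{0,0} (trapezoid, 1 panel, h=2.4000): 1.172964
R_{1,0} (trapezoid, 2 panels, h=1.2000): 1.074366
R_{1,1} = 1.074366 + (1.074366 − 1.172964)/3 = 1.041500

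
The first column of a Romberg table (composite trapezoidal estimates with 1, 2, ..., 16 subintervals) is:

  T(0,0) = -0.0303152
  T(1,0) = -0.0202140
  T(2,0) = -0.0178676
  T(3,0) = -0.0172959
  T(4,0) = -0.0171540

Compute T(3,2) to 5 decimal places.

Richardson extrapolation on the trapezoidal column (denominator 4−1=3):
T(2,1) = (4·(-0.0178676) − (-0.0202140)) / 3 = -0.0170855
T(3,1) = (4·(-0.0172959) − (-0.0178676)) / 3 = -0.0171053
T(3,2) = -0.0171053 + (-0.0171053 − (-0.0170855))/15 = -0.0171066
(Column j=1 coincides with Simpson's rule on the same nodes.)

-0.01711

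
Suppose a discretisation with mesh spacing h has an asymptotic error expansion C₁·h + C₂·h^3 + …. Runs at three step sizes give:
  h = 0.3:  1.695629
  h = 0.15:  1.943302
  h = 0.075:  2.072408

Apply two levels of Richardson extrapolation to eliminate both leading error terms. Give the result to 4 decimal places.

2.2030

First eliminate the h term (factor 2^1 = 2):
  B₁ = (2·1.943302 − 1.695629)/1 = 2.190975
  B₂ = (2·2.072408 − 1.943302)/1 = 2.201514
Then eliminate the h^3 term (factor 2^3 = 8):
  (8·2.201514 − 2.190975)/7 = 2.203020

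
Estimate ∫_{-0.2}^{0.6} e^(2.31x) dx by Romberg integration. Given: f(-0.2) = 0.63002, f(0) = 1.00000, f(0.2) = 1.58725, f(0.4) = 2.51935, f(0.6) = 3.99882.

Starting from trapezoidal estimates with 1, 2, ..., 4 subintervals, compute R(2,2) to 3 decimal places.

1.458

R(0,0) (trapezoid, 1 panel, h=0.8000): 1.85154
R(1,0) (trapezoid, 2 panels, h=0.4000): 1.56067
R(2,0) (trapezoid, 4 panels, h=0.2000): 1.48420
R(1,1) = 1.56067 + (1.56067 − 1.85154)/3 = 1.46371
R(2,1) = 1.48420 + (1.48420 − 1.56067)/3 = 1.45871
R(2,2) = 1.45871 + (1.45871 − 1.46371)/15 = 1.45838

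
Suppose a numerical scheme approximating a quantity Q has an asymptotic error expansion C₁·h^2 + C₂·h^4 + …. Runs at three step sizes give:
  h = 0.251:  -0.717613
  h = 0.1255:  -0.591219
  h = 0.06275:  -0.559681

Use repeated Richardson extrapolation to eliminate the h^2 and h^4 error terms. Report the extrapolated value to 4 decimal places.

First eliminate the h^2 term (factor 2^2 = 4):
  B₁ = (4·(-0.591219) − (-0.717613))/3 = -0.549088
  B₂ = (4·(-0.559681) − (-0.591219))/3 = -0.549168
Then eliminate the h^4 term (factor 2^4 = 16):
  (16·(-0.549168) − (-0.549088))/15 = -0.549173

-0.5492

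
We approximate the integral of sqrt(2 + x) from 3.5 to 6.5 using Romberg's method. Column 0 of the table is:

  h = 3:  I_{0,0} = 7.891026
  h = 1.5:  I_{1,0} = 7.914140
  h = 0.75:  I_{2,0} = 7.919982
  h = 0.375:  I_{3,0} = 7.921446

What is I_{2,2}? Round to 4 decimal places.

I_{1,1} = 7.914140 + (7.914140 − 7.891026)/3 = 7.921845
I_{2,1} = (4·7.919982 − 7.914140) / 3 = 7.921929
I_{2,2} = 7.921929 + (7.921929 − 7.921845)/15 = 7.921935

7.9219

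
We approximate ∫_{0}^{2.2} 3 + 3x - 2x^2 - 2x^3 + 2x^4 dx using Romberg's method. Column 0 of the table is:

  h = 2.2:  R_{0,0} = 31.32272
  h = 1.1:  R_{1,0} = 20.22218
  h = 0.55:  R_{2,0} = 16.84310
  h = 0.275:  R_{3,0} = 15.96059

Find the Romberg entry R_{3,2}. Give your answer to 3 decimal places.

Richardson extrapolation on the trapezoidal column (denominator 4−1=3):
R_{2,1} = (4·16.84310 − 20.22218) / 3 = 15.71674
R_{3,1} = 15.96059 + (15.96059 − 16.84310)/3 = 15.66642
R_{3,2} = 15.66642 + (15.66642 − 15.71674)/15 = 15.66307

15.663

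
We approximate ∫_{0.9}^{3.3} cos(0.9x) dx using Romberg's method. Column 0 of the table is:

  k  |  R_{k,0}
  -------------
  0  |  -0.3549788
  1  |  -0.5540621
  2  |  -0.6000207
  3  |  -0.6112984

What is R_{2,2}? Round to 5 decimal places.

R_{1,1} = -0.5540621 + (-0.5540621 − (-0.3549788))/3 = -0.6204232
R_{2,1} = -0.6000207 + (-0.6000207 − (-0.5540621))/3 = -0.6153402
R_{2,2} = -0.6153402 + (-0.6153402 − (-0.6204232))/15 = -0.6150013

-0.61500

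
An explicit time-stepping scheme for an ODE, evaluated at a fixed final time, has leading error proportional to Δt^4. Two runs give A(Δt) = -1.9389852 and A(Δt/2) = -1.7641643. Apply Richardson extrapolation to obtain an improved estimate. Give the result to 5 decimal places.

-1.75251

The leading error scales as Δt^4; refining by a factor of 2 reduces it by 2^4 = 16.
Extrapolated value = (16·A(Δt/2) − A(Δt)) / (16 − 1)
= (16·(-1.7641643) − (-1.9389852)) / 15
= -26.2876436 / 15 = -1.7525096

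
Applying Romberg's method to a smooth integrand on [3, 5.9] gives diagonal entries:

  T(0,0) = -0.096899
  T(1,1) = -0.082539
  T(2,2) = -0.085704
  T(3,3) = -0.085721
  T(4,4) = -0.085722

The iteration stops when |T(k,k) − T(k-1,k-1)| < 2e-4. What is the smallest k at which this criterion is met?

k = 3

|T(1,1) − T(0,0)| = 0.014360 ≥ 2e-4
|T(2,2) − T(1,1)| = 0.003165 ≥ 2e-4
|T(3,3) − T(2,2)| = 0.000017 < 2e-4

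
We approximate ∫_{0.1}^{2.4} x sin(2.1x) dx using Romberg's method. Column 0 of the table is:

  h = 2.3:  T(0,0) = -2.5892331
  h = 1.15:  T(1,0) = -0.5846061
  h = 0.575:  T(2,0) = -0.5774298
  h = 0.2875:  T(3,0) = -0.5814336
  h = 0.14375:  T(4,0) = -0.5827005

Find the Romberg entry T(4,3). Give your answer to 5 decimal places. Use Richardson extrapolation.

Richardson extrapolation on the trapezoidal column (denominator 4−1=3):
T(2,1) = (4·(-0.5774298) − (-0.5846061)) / 3 = -0.5750377
T(3,1) = -0.5814336 + (-0.5814336 − (-0.5774298))/3 = -0.5827682
T(4,1) = -0.5827005 + (-0.5827005 − (-0.5814336))/3 = -0.5831228
T(3,2) = (16·(-0.5827682) − (-0.5750377)) / 15 = -0.5832836
T(4,2) = (16·(-0.5831228) − (-0.5827682)) / 15 = -0.5831464
T(4,3) = -0.5831464 + (-0.5831464 − (-0.5832836))/63 = -0.5831442

-0.58314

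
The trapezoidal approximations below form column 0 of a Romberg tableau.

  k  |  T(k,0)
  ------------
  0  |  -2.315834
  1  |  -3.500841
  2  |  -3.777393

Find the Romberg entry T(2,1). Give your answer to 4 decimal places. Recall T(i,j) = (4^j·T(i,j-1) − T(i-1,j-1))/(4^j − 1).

Richardson extrapolation on the trapezoidal column (denominator 4−1=3):
T(2,1) = (4·(-3.777393) − (-3.500841)) / 3 = -3.869577

-3.8696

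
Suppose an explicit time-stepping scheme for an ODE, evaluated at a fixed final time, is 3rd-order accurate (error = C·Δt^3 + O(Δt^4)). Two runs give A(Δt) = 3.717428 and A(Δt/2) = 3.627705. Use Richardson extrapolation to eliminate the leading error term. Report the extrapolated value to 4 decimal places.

The leading error scales as Δt^3; refining by a factor of 2 reduces it by 2^3 = 8.
Extrapolated value = (8·A(Δt/2) − A(Δt)) / (8 − 1)
= (8·3.627705 − 3.717428) / 7
= 25.304212 / 7 = 3.614887

3.6149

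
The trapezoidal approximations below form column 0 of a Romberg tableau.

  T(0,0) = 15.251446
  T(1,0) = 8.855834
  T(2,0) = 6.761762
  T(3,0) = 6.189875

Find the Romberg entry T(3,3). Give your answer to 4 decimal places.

T(1,1) = (4·8.855834 − 15.251446) / 3 = 6.723963
T(2,1) = (4·6.761762 − 8.855834) / 3 = 6.063738
T(3,1) = (4·6.189875 − 6.761762) / 3 = 5.999246
T(2,2) = (16·6.063738 − 6.723963) / 15 = 6.019723
T(3,2) = 5.999246 + (5.999246 − 6.063738)/15 = 5.994947
T(3,3) = 5.994947 + (5.994947 − 6.019723)/63 = 5.994554
(Column j=1 coincides with Simpson's rule on the same nodes.)

5.9946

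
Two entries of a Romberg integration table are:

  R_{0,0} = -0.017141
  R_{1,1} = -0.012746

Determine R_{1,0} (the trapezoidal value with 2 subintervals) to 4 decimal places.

-0.0138

From R_{1,1} = (4·R_{1,0} − R_{0,0})/3, solve for R_{1,0}:
4·R_{1,0} = 3·(-0.012746) + (-0.017141) = -0.055379
R_{1,0} = -0.013845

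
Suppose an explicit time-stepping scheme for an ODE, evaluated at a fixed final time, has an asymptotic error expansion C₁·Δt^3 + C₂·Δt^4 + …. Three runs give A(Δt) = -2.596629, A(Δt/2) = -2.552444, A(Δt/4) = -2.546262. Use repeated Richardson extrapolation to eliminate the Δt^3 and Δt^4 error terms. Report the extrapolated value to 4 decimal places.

First eliminate the Δt^3 term (factor 2^3 = 8):
  B₁ = (8·(-2.552444) − (-2.596629))/7 = -2.546132
  B₂ = (8·(-2.546262) − (-2.552444))/7 = -2.545379
Then eliminate the Δt^4 term (factor 2^4 = 16):
  (16·(-2.545379) − (-2.546132))/15 = -2.545329

-2.5453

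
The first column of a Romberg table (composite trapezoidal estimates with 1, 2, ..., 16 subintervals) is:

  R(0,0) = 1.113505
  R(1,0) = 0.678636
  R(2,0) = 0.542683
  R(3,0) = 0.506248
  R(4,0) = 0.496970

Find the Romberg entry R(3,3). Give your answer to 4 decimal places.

0.4939

Richardson extrapolation on the trapezoidal column (denominator 4−1=3):
R(1,1) = (4·0.678636 − 1.113505) / 3 = 0.533680
R(2,1) = (4·0.542683 − 0.678636) / 3 = 0.497365
R(3,1) = 0.506248 + (0.506248 − 0.542683)/3 = 0.494103
R(2,2) = (16·0.497365 − 0.533680) / 15 = 0.494944
R(3,2) = (16·0.494103 − 0.497365) / 15 = 0.493886
R(3,3) = (64·0.493886 − 0.494944) / 63 = 0.493869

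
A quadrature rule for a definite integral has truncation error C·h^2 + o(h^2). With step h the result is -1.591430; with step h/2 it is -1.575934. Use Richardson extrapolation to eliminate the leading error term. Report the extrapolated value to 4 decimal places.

-1.5708

The leading error scales as h^2; refining by a factor of 2 reduces it by 2^2 = 4.
Extrapolated value = (4·A(h/2) − A(h)) / (4 − 1)
= (4·(-1.575934) − (-1.591430)) / 3
= -4.712306 / 3 = -1.570769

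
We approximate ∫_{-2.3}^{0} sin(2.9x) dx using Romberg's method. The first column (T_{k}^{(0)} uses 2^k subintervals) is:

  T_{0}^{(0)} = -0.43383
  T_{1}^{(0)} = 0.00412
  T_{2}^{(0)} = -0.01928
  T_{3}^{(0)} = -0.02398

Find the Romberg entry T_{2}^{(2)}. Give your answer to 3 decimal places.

Richardson extrapolation on the trapezoidal column (denominator 4−1=3):
T_{1}^{(1)} = (4·0.00412 − (-0.43383)) / 3 = 0.15010
T_{2}^{(1)} = (4·(-0.01928) − 0.00412) / 3 = -0.02708
T_{2}^{(2)} = (16·(-0.02708) − 0.15010) / 15 = -0.03889

-0.039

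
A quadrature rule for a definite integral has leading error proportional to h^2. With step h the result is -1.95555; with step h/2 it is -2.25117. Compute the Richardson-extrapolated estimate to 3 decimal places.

-2.350

Extrapolated value = (4·A(h/2) − A(h)) / (4 − 1)
= (4·(-2.25117) − (-1.95555)) / 3
= -7.04913 / 3 = -2.34971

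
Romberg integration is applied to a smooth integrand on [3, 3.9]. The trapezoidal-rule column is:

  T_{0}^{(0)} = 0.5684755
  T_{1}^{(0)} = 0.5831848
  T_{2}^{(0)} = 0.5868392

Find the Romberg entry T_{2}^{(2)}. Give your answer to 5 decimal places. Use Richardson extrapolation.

0.58806

Richardson extrapolation on the trapezoidal column (denominator 4−1=3):
T_{1}^{(1)} = 0.5831848 + (0.5831848 − 0.5684755)/3 = 0.5880879
T_{2}^{(1)} = 0.5868392 + (0.5868392 − 0.5831848)/3 = 0.5880573
T_{2}^{(2)} = (16·0.5880573 − 0.5880879) / 15 = 0.5880553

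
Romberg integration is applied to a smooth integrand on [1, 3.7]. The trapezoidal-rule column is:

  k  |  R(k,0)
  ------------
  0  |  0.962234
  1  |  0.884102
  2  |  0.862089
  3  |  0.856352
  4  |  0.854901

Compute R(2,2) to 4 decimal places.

R(1,1) = (4·0.884102 − 0.962234) / 3 = 0.858058
R(2,1) = 0.862089 + (0.862089 − 0.884102)/3 = 0.854751
R(2,2) = (16·0.854751 − 0.858058) / 15 = 0.854531

0.8545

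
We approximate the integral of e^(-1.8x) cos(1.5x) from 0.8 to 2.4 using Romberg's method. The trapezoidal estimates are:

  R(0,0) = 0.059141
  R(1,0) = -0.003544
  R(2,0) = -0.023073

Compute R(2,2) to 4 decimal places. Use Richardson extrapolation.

Richardson extrapolation on the trapezoidal column (denominator 4−1=3):
R(1,1) = -0.003544 + (-0.003544 − 0.059141)/3 = -0.024439
R(2,1) = -0.023073 + (-0.023073 − (-0.003544))/3 = -0.029583
R(2,2) = -0.029583 + (-0.029583 − (-0.024439))/15 = -0.029926

-0.0299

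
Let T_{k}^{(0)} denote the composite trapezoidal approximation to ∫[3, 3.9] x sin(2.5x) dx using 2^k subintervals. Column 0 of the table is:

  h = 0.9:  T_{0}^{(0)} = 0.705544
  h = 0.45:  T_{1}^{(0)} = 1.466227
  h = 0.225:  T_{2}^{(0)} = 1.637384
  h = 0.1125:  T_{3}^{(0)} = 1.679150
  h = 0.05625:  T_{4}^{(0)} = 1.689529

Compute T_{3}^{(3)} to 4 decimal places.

Richardson extrapolation on the trapezoidal column (denominator 4−1=3):
T_{1}^{(1)} = 1.466227 + (1.466227 − 0.705544)/3 = 1.719788
T_{2}^{(1)} = (4·1.637384 − 1.466227) / 3 = 1.694436
T_{3}^{(1)} = (4·1.679150 − 1.637384) / 3 = 1.693072
T_{2}^{(2)} = (16·1.694436 − 1.719788) / 15 = 1.692746
T_{3}^{(2)} = (16·1.693072 − 1.694436) / 15 = 1.692981
T_{3}^{(3)} = (64·1.692981 − 1.692746) / 63 = 1.692985

1.6930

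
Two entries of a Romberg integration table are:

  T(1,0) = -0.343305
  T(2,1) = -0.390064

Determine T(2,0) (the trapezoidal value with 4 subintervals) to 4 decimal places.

-0.3784

From T(2,1) = (4·T(2,0) − T(1,0))/3, solve for T(2,0):
4·T(2,0) = 3·(-0.390064) + (-0.343305) = -1.513497
T(2,0) = -0.378374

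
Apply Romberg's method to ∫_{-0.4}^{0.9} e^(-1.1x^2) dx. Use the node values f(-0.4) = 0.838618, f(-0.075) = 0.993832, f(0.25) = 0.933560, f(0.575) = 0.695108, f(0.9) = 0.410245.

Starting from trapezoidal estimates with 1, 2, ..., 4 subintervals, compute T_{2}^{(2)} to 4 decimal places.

T_{0}^{(0)} (trapezoid, 1 panel, h=1.3000): 0.811761
T_{1}^{(0)} (trapezoid, 2 panels, h=0.6500): 1.012694
T_{2}^{(0)} (trapezoid, 4 panels, h=0.3250): 1.055253
T_{1}^{(1)} = 1.012694 + (1.012694 − 0.811761)/3 = 1.079672
T_{2}^{(1)} = 1.055253 + (1.055253 − 1.012694)/3 = 1.069439
T_{2}^{(2)} = 1.069439 + (1.069439 − 1.079672)/15 = 1.068757

1.0688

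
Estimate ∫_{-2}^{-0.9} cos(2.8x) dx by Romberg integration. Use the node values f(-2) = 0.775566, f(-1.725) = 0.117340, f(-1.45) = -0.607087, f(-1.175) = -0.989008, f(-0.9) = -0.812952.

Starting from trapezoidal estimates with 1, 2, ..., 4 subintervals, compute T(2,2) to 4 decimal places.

T(0,0) (trapezoid, 1 panel, h=1.1000): -0.020562
T(1,0) (trapezoid, 2 panels, h=0.5500): -0.344179
T(2,0) (trapezoid, 4 panels, h=0.2750): -0.411798
T(1,1) = -0.344179 + (-0.344179 − (-0.020562))/3 = -0.452051
T(2,1) = -0.411798 + (-0.411798 − (-0.344179))/3 = -0.434338
T(2,2) = -0.434338 + (-0.434338 − (-0.452051))/15 = -0.433157

-0.4332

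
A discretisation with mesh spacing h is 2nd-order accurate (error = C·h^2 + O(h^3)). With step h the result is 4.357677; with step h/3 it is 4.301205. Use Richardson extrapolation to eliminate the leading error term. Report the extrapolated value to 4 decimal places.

Extrapolated value = (9·A(h/3) − A(h)) / (9 − 1)
= (9·4.301205 − 4.357677) / 8
= 34.353168 / 8 = 4.294146

4.2941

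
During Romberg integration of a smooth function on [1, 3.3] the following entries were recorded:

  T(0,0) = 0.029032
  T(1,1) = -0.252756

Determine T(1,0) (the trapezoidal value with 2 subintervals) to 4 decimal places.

From T(1,1) = (4·T(1,0) − T(0,0))/3, solve for T(1,0):
4·T(1,0) = 3·(-0.252756) + 0.029032 = -0.729236
T(1,0) = -0.182309

-0.1823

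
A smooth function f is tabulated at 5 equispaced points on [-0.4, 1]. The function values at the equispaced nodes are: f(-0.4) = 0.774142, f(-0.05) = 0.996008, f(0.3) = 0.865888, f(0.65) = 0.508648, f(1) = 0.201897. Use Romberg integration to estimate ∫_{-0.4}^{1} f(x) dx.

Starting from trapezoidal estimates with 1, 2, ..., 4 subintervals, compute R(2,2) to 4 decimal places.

1.0169

R(0,0) (trapezoid, 1 panel, h=1.4000): 0.683227
R(1,0) (trapezoid, 2 panels, h=0.7000): 0.947735
R(2,0) (trapezoid, 4 panels, h=0.3500): 1.000497
R(1,1) = 0.947735 + (0.947735 − 0.683227)/3 = 1.035904
R(2,1) = 1.000497 + (1.000497 − 0.947735)/3 = 1.018084
R(2,2) = 1.018084 + (1.018084 − 1.035904)/15 = 1.016896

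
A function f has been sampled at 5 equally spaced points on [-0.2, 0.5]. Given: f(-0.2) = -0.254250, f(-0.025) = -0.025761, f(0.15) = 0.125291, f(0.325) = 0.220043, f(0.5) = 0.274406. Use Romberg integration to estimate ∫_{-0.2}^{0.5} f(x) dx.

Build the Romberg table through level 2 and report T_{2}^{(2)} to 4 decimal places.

T_{0}^{(0)} (trapezoid, 1 panel, h=0.7000): 0.007055
T_{1}^{(0)} (trapezoid, 2 panels, h=0.3500): 0.047379
T_{2}^{(0)} (trapezoid, 4 panels, h=0.1750): 0.057689
T_{1}^{(1)} = 0.047379 + (0.047379 − 0.007055)/3 = 0.060820
T_{2}^{(1)} = 0.057689 + (0.057689 − 0.047379)/3 = 0.061126
T_{2}^{(2)} = 0.061126 + (0.061126 − 0.060820)/15 = 0.061146

0.0611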